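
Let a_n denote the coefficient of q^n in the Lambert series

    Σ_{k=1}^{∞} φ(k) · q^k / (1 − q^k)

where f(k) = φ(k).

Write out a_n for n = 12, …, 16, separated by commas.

q^12  k|12↦φ(k): 1:1 2:1 3:2 4:2 6:2 12:4  a_12=12
q^13  k|13↦φ(k): 1:1 13:12  a_13=13
n=14: 1·14 2·7 7·2 14·1  φ→[1+1+6+6]=14
[q^15] φ(15)=8,φ(5)=4,φ(3)=2,φ(1)=1 ⇒ 15
q^16  k|16↦φ(k): 1:1 2:1 4:2 8:4 16:8  a_16=16

12, 13, 14, 15, 16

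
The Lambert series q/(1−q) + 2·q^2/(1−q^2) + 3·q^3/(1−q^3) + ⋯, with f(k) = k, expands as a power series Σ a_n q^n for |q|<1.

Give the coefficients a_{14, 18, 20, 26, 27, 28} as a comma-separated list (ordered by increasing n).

24, 39, 42, 42, 40, 56

d|14:{14,7,2,1}  Σf=14+7+2+1=24
n=18: 18·1 9·2 6·3 3·6 2·9 1·18  f→[18+9+6+3+2+1]=39
[q^20] f(1)=1,f(2)=2,f(4)=4,f(5)=5,f(10)=10,f(20)=20 ⇒ 42
d|26:{26,13,2,1}  Σf=26+13+2+1=42
[q^27] f(1)=1,f(3)=3,f(9)=9,f(27)=27 ⇒ 40
d|28:{28,14,7,4,2,1}  Σf=28+14+7+4+2+1=56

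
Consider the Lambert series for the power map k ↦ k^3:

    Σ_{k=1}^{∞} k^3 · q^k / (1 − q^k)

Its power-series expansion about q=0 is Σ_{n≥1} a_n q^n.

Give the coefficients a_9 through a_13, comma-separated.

757, 1134, 1332, 2044, 2198

[q^9] f(9)=729,f(3)=27,f(1)=1 ⇒ 757
q^10  k|10↦f(k): 1:1 2:8 5:125 10:1000  a_10=1134
n=11: 11·1 1·11  f→[1331+1]=1332
n=12: 1·12 2·6 3·4 4·3 6·2 12·1  f→[1+8+27+64+216+1728]=2044
n=13: 1·13 13·1  f→[1+2197]=2198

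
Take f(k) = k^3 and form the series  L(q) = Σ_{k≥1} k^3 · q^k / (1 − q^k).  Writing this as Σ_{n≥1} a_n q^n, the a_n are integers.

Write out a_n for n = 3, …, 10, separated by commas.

28, 73, 126, 252, 344, 585, 757, 1134

[q^3] f(3)=27,f(1)=1 ⇒ 28
q^4  k|4↦f(k): 4:64 2:8 1:1  a_4=73
d|5:{5,1}  Σf=125+1=126
q^6  k|6↦f(k): 1:1 2:8 3:27 6:216  a_6=252
n=7: 1·7 7·1  f→[1+343]=344
q^8  k|8↦f(k): 1:1 2:8 4:64 8:512  a_8=585
d|9:{1,3,9}  Σf=1+27+729=757
n=10: 1·10 2·5 5·2 10·1  f→[1+8+125+1000]=1134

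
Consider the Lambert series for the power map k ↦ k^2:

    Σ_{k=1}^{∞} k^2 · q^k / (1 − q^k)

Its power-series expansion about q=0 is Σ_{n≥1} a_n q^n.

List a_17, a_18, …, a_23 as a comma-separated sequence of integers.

290, 455, 362, 546, 500, 610, 530

[q^17] f(1)=1,f(17)=289 ⇒ 290
d|18:{18,9,6,3,2,1}  Σf=324+81+36+9+4+1=455
q^19  k|19↦f(k): 19:361 1:1  a_19=362
[q^20] f(20)=400,f(10)=100,f(5)=25,f(4)=16,f(2)=4,f(1)=1 ⇒ 546
d|21:{21,7,3,1}  Σf=441+49+9+1=500
[q^22] f(22)=484,f(11)=121,f(2)=4,f(1)=1 ⇒ 610
[q^23] f(23)=529,f(1)=1 ⇒ 530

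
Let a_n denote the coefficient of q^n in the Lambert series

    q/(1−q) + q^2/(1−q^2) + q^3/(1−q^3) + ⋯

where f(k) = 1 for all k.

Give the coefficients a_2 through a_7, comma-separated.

d|2:{2,1}  Σf=1+1=2
d|3:{3,1}  Σf=1+1=2
q^4  k|4↦f(k): 4:1 2:1 1:1  a_4=3
[q^5] f(1)=1,f(5)=1 ⇒ 2
n=6: 6·1 3·2 2·3 1·6  f→[1+1+1+1]=4
d|7:{7,1}  Σf=1+1=2

2, 2, 3, 2, 4, 2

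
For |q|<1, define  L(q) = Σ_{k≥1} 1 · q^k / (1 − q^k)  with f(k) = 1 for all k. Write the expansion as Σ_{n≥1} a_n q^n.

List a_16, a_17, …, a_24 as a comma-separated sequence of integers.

[q^16] f(16)=1,f(8)=1,f(4)=1,f(2)=1,f(1)=1 ⇒ 5
d|17:{17,1}  Σf=1+1=2
q^18  k|18↦f(k): 1:1 2:1 3:1 6:1 9:1 18:1  a_18=6
d|19:{19,1}  Σf=1+1=2
[q^20] f(20)=1,f(10)=1,f(5)=1,f(4)=1,f(2)=1,f(1)=1 ⇒ 6
[q^21] f(1)=1,f(3)=1,f(7)=1,f(21)=1 ⇒ 4
q^22  k|22↦f(k): 22:1 11:1 2:1 1:1  a_22=4
q^23  k|23↦f(k): 1:1 23:1  a_23=2
[q^24] f(24)=1,f(12)=1,f(8)=1,f(6)=1,f(4)=1,f(3)=1,f(2)=1,f(1)=1 ⇒ 8

5, 2, 6, 2, 6, 4, 4, 2, 8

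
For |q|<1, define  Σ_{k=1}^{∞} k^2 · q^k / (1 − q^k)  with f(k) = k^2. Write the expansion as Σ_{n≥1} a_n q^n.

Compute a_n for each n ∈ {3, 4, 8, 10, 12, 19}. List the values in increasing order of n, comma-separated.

[q^3] f(1)=1,f(3)=9 ⇒ 10
[q^4] f(4)=16,f(2)=4,f(1)=1 ⇒ 21
n=8: 1·8 2·4 4·2 8·1  f→[1+4+16+64]=85
d|10:{10,5,2,1}  Σf=100+25+4+1=130
d|12:{1,2,3,4,6,12}  Σf=1+4+9+16+36+144=210
d|19:{19,1}  Σf=361+1=362

10, 21, 85, 130, 210, 362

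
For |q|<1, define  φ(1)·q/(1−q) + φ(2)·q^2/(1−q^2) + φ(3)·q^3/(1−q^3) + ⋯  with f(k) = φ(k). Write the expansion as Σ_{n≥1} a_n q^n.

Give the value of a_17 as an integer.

[q^17] φ(1)=1,φ(17)=16 ⇒ 17

a_17 = 17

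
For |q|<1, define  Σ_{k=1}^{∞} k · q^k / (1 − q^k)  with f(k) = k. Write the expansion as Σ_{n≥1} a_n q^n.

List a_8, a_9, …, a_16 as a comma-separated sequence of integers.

[q^8] f(8)=8,f(4)=4,f(2)=2,f(1)=1 ⇒ 15
d|9:{1,3,9}  Σf=1+3+9=13
n=10: 10·1 5·2 2·5 1·10  f→[10+5+2+1]=18
n=11: 1·11 11·1  f→[1+11]=12
[q^12] f(12)=12,f(6)=6,f(4)=4,f(3)=3,f(2)=2,f(1)=1 ⇒ 28
n=13: 1·13 13·1  f→[1+13]=14
q^14  k|14↦f(k): 1:1 2:2 7:7 14:14  a_14=24
q^15  k|15↦f(k): 15:15 5:5 3:3 1:1  a_15=24
q^16  k|16↦f(k): 16:16 8:8 4:4 2:2 1:1  a_16=31

15, 13, 18, 12, 28, 14, 24, 24, 31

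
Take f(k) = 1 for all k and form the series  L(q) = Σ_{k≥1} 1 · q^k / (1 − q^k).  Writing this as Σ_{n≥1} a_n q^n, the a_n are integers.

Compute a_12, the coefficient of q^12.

q^12  k|12↦f(k): 1:1 2:1 3:1 4:1 6:1 12:1  a_12=6

a_12 = 6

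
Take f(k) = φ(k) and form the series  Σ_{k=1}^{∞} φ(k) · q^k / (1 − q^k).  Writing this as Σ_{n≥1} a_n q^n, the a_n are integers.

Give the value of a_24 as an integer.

q^24  k|24↦φ(k): 1:1 2:1 3:2 4:2 6:2 8:4 12:4 24:8  a_24=24

a_24 = 24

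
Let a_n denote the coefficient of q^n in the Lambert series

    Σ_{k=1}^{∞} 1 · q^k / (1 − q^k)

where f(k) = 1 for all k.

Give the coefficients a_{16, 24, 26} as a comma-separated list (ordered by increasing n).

5, 8, 4

q^16  k|16↦f(k): 1:1 2:1 4:1 8:1 16:1  a_16=5
q^24  k|24↦f(k): 24:1 12:1 8:1 6:1 4:1 3:1 2:1 1:1  a_24=8
n=26: 1·26 2·13 13·2 26·1  f→[1+1+1+1]=4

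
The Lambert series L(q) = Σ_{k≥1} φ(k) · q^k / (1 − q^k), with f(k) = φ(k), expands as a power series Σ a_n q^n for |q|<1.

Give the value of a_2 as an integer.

n=2: 1·2 2·1  φ→[1+1]=2

a_2 = 2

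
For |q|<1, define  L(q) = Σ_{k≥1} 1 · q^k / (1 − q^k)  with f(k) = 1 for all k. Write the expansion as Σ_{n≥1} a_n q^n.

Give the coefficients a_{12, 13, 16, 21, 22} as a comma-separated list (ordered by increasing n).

n=12: 12·1 6·2 4·3 3·4 2·6 1·12  f→[1+1+1+1+1+1]=6
q^13  k|13↦f(k): 13:1 1:1  a_13=2
[q^16] f(16)=1,f(8)=1,f(4)=1,f(2)=1,f(1)=1 ⇒ 5
[q^21] f(1)=1,f(3)=1,f(7)=1,f(21)=1 ⇒ 4
n=22: 22·1 11·2 2·11 1·22  f→[1+1+1+1]=4

6, 2, 5, 4, 4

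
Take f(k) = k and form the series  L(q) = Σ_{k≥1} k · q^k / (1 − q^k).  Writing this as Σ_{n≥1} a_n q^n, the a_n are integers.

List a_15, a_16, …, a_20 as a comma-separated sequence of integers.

n=15: 15·1 5·3 3·5 1·15  f→[15+5+3+1]=24
d|16:{1,2,4,8,16}  Σf=1+2+4+8+16=31
n=17: 17·1 1·17  f→[17+1]=18
[q^18] f(18)=18,f(9)=9,f(6)=6,f(3)=3,f(2)=2,f(1)=1 ⇒ 39
q^19  k|19↦f(k): 19:19 1:1  a_19=20
d|20:{20,10,5,4,2,1}  Σf=20+10+5+4+2+1=42

24, 31, 18, 39, 20, 42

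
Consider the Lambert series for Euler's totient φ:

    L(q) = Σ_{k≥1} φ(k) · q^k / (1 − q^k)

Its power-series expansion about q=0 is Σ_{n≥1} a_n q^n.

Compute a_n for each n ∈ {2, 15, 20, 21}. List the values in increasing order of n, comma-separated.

[q^2] φ(1)=1,φ(2)=1 ⇒ 2
d|15:{15,5,3,1}  Σφ=8+4+2+1=15
q^20  k|20↦φ(k): 1:1 2:1 4:2 5:4 10:4 20:8  a_20=20
[q^21] φ(21)=12,φ(7)=6,φ(3)=2,φ(1)=1 ⇒ 21

2, 15, 20, 21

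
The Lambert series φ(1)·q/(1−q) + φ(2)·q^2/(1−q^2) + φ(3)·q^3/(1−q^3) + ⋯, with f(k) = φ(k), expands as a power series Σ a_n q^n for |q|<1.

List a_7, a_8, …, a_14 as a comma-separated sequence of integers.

d|7:{1,7}  Σφ=1+6=7
n=8: 1·8 2·4 4·2 8·1  φ→[1+1+2+4]=8
d|9:{9,3,1}  Σφ=6+2+1=9
d|10:{10,5,2,1}  Σφ=4+4+1+1=10
n=11: 1·11 11·1  φ→[1+10]=11
[q^12] φ(12)=4,φ(6)=2,φ(4)=2,φ(3)=2,φ(2)=1,φ(1)=1 ⇒ 12
[q^13] φ(1)=1,φ(13)=12 ⇒ 13
d|14:{1,2,7,14}  Σφ=1+1+6+6=14

7, 8, 9, 10, 11, 12, 13, 14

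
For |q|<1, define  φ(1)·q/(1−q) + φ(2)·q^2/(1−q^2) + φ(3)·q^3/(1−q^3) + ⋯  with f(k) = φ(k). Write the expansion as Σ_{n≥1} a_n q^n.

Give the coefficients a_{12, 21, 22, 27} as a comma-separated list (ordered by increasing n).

n=12: 12·1 6·2 4·3 3·4 2·6 1·12  φ→[4+2+2+2+1+1]=12
[q^21] φ(21)=12,φ(7)=6,φ(3)=2,φ(1)=1 ⇒ 21
q^22  k|22↦φ(k): 1:1 2:1 11:10 22:10  a_22=22
q^27  k|27↦φ(k): 27:18 9:6 3:2 1:1  a_27=27

12, 21, 22, 27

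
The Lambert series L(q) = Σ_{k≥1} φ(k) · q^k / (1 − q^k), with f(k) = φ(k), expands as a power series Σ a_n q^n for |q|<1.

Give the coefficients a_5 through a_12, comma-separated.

q^5  k|5↦φ(k): 5:4 1:1  a_5=5
d|6:{6,3,2,1}  Σφ=2+2+1+1=6
q^7  k|7↦φ(k): 1:1 7:6  a_7=7
q^8  k|8↦φ(k): 1:1 2:1 4:2 8:4  a_8=8
[q^9] φ(1)=1,φ(3)=2,φ(9)=6 ⇒ 9
q^10  k|10↦φ(k): 10:4 5:4 2:1 1:1  a_10=10
d|11:{11,1}  Σφ=10+1=11
d|12:{12,6,4,3,2,1}  Σφ=4+2+2+2+1+1=12

5, 6, 7, 8, 9, 10, 11, 12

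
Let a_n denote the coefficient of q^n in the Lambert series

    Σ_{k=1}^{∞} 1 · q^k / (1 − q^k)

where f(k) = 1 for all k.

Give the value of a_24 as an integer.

d|24:{24,12,8,6,4,3,2,1}  Σf=1+1+1+1+1+1+1+1=8

a_24 = 8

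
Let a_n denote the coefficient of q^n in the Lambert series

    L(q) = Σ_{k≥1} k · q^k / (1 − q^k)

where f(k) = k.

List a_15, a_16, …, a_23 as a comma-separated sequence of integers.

24, 31, 18, 39, 20, 42, 32, 36, 24

n=15: 1·15 3·5 5·3 15·1  f→[1+3+5+15]=24
q^16  k|16↦f(k): 1:1 2:2 4:4 8:8 16:16  a_16=31
n=17: 1·17 17·1  f→[1+17]=18
[q^18] f(18)=18,f(9)=9,f(6)=6,f(3)=3,f(2)=2,f(1)=1 ⇒ 39
n=19: 1·19 19·1  f→[1+19]=20
n=20: 20·1 10·2 5·4 4·5 2·10 1·20  f→[20+10+5+4+2+1]=42
d|21:{21,7,3,1}  Σf=21+7+3+1=32
q^22  k|22↦f(k): 22:22 11:11 2:2 1:1  a_22=36
q^23  k|23↦f(k): 23:23 1:1  a_23=24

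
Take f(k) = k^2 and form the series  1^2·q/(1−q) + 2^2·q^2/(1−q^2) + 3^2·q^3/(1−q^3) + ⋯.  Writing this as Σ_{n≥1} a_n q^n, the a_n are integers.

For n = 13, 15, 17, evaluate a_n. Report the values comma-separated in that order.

170, 260, 290

n=13: 13·1 1·13  f→[169+1]=170
[q^15] f(15)=225,f(5)=25,f(3)=9,f(1)=1 ⇒ 260
n=17: 17·1 1·17  f→[289+1]=290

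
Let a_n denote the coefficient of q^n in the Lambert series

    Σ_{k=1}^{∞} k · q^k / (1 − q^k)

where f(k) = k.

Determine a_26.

[q^26] f(1)=1,f(2)=2,f(13)=13,f(26)=26 ⇒ 42

a_26 = 42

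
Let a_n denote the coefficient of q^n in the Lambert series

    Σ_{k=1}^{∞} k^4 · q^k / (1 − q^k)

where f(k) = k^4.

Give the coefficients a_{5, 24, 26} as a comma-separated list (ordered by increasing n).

626, 358258, 485554

d|5:{5,1}  Σf=625+1=626
d|24:{1,2,3,4,6,8,12,24}  Σf=1+16+81+256+1296+4096+20736+331776=358258
q^26  k|26↦f(k): 26:456976 13:28561 2:16 1:1  a_26=485554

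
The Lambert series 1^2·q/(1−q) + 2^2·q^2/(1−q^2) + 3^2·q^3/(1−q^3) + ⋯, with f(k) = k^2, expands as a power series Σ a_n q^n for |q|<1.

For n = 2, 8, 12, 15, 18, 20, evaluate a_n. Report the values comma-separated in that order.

n=2: 2·1 1·2  f→[4+1]=5
d|8:{8,4,2,1}  Σf=64+16+4+1=85
[q^12] f(12)=144,f(6)=36,f(4)=16,f(3)=9,f(2)=4,f(1)=1 ⇒ 210
[q^15] f(1)=1,f(3)=9,f(5)=25,f(15)=225 ⇒ 260
n=18: 18·1 9·2 6·3 3·6 2·9 1·18  f→[324+81+36+9+4+1]=455
q^20  k|20↦f(k): 20:400 10:100 5:25 4:16 2:4 1:1  a_20=546

5, 85, 210, 260, 455, 546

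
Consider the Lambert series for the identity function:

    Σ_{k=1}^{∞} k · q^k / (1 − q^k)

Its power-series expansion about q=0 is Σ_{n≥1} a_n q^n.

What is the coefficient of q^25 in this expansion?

n=25: 1·25 5·5 25·1  f→[1+5+25]=31

a_25 = 31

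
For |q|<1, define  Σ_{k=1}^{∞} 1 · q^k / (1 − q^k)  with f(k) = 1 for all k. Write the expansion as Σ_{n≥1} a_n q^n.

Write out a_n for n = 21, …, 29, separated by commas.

q^21  k|21↦f(k): 1:1 3:1 7:1 21:1  a_21=4
q^22  k|22↦f(k): 22:1 11:1 2:1 1:1  a_22=4
[q^23] f(1)=1,f(23)=1 ⇒ 2
n=24: 1·24 2·12 3·8 4·6 6·4 8·3 12·2 24·1  f→[1+1+1+1+1+1+1+1]=8
[q^25] f(25)=1,f(5)=1,f(1)=1 ⇒ 3
d|26:{26,13,2,1}  Σf=1+1+1+1=4
d|27:{1,3,9,27}  Σf=1+1+1+1=4
n=28: 28·1 14·2 7·4 4·7 2·14 1·28  f→[1+1+1+1+1+1]=6
n=29: 29·1 1·29  f→[1+1]=2

4, 4, 2, 8, 3, 4, 4, 6, 2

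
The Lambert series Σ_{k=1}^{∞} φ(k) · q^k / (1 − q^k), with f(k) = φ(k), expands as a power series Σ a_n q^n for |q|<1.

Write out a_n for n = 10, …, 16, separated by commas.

n=10: 1·10 2·5 5·2 10·1  φ→[1+1+4+4]=10
q^11  k|11↦φ(k): 1:1 11:10  a_11=11
d|12:{12,6,4,3,2,1}  Σφ=4+2+2+2+1+1=12
d|13:{1,13}  Σφ=1+12=13
q^14  k|14↦φ(k): 14:6 7:6 2:1 1:1  a_14=14
d|15:{15,5,3,1}  Σφ=8+4+2+1=15
[q^16] φ(1)=1,φ(2)=1,φ(4)=2,φ(8)=4,φ(16)=8 ⇒ 16

10, 11, 12, 13, 14, 15, 16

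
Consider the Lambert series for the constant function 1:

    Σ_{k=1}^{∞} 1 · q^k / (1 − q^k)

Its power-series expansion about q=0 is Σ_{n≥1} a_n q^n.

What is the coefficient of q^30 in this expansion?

a_30 = 8

d|30:{30,15,10,6,5,3,2,1}  Σf=1+1+1+1+1+1+1+1=8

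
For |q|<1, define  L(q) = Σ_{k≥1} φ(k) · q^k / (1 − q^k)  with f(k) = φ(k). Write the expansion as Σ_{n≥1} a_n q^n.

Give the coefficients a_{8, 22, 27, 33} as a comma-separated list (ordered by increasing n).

q^8  k|8↦φ(k): 1:1 2:1 4:2 8:4  a_8=8
[q^22] φ(1)=1,φ(2)=1,φ(11)=10,φ(22)=10 ⇒ 22
n=27: 27·1 9·3 3·9 1·27  φ→[18+6+2+1]=27
[q^33] φ(1)=1,φ(3)=2,φ(11)=10,φ(33)=20 ⇒ 33

8, 22, 27, 33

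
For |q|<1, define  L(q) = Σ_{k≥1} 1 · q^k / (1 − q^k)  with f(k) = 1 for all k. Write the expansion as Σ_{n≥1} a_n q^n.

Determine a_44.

a_44 = 6

q^44  k|44↦f(k): 44:1 22:1 11:1 4:1 2:1 1:1  a_44=6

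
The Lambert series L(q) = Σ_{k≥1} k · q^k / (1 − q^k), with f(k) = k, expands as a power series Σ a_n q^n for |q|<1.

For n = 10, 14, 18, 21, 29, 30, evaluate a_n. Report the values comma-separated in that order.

[q^10] f(1)=1,f(2)=2,f(5)=5,f(10)=10 ⇒ 18
[q^14] f(1)=1,f(2)=2,f(7)=7,f(14)=14 ⇒ 24
d|18:{1,2,3,6,9,18}  Σf=1+2+3+6+9+18=39
n=21: 21·1 7·3 3·7 1·21  f→[21+7+3+1]=32
n=29: 29·1 1·29  f→[29+1]=30
q^30  k|30↦f(k): 30:30 15:15 10:10 6:6 5:5 3:3 2:2 1:1  a_30=72

18, 24, 39, 32, 30, 72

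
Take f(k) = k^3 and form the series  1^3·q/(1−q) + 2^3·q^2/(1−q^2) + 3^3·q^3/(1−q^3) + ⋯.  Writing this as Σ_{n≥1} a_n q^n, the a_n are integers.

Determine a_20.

a_20 = 9198

d|20:{1,2,4,5,10,20}  Σf=1+8+64+125+1000+8000=9198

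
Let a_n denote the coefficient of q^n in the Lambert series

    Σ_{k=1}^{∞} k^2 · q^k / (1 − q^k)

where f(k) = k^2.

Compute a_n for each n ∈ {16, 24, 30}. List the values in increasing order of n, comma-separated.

n=16: 16·1 8·2 4·4 2·8 1·16  f→[256+64+16+4+1]=341
q^24  k|24↦f(k): 1:1 2:4 3:9 4:16 6:36 8:64 12:144 24:576  a_24=850
n=30: 30·1 15·2 10·3 6·5 5·6 3·10 2·15 1·30  f→[900+225+100+36+25+9+4+1]=1300

341, 850, 1300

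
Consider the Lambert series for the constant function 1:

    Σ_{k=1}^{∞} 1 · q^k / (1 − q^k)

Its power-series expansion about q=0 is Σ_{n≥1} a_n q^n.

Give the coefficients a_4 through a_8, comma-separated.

3, 2, 4, 2, 4

q^4  k|4↦f(k): 4:1 2:1 1:1  a_4=3
n=5: 1·5 5·1  f→[1+1]=2
q^6  k|6↦f(k): 1:1 2:1 3:1 6:1  a_6=4
q^7  k|7↦f(k): 1:1 7:1  a_7=2
[q^8] f(1)=1,f(2)=1,f(4)=1,f(8)=1 ⇒ 4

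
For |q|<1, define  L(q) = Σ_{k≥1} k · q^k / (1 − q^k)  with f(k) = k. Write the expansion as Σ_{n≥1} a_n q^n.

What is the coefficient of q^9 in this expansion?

a_9 = 13

[q^9] f(1)=1,f(3)=3,f(9)=9 ⇒ 13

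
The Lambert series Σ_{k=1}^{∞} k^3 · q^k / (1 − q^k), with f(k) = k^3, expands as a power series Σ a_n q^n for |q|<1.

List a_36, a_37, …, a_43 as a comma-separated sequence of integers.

55261, 50654, 61740, 61544, 73710, 68922, 86688, 79508

n=36: 36·1 18·2 12·3 9·4 6·6 4·9 3·12 2·18 1·36  f→[46656+5832+1728+729+216+64+27+8+1]=55261
d|37:{1,37}  Σf=1+50653=50654
[q^38] f(1)=1,f(2)=8,f(19)=6859,f(38)=54872 ⇒ 61740
q^39  k|39↦f(k): 1:1 3:27 13:2197 39:59319  a_39=61544
[q^40] f(1)=1,f(2)=8,f(4)=64,f(5)=125,f(8)=512,f(10)=1000,f(20)=8000,f(40)=64000 ⇒ 73710
[q^41] f(1)=1,f(41)=68921 ⇒ 68922
n=42: 42·1 21·2 14·3 7·6 6·7 3·14 2·21 1·42  f→[74088+9261+2744+343+216+27+8+1]=86688
n=43: 43·1 1·43  f→[79507+1]=79508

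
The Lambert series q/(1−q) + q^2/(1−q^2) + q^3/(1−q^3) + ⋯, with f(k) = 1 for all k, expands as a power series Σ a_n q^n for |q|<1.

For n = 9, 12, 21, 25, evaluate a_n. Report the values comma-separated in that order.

3, 6, 4, 3

q^9  k|9↦f(k): 1:1 3:1 9:1  a_9=3
[q^12] f(1)=1,f(2)=1,f(3)=1,f(4)=1,f(6)=1,f(12)=1 ⇒ 6
n=21: 1·21 3·7 7·3 21·1  f→[1+1+1+1]=4
n=25: 1·25 5·5 25·1  f→[1+1+1]=3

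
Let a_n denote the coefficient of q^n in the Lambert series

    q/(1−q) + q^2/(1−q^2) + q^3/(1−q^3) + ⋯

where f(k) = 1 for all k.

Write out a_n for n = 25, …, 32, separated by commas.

d|25:{1,5,25}  Σf=1+1+1=3
n=26: 1·26 2·13 13·2 26·1  f→[1+1+1+1]=4
n=27: 27·1 9·3 3·9 1·27  f→[1+1+1+1]=4
q^28  k|28↦f(k): 28:1 14:1 7:1 4:1 2:1 1:1  a_28=6
q^29  k|29↦f(k): 29:1 1:1  a_29=2
q^30  k|30↦f(k): 1:1 2:1 3:1 5:1 6:1 10:1 15:1 30:1  a_30=8
n=31: 1·31 31·1  f→[1+1]=2
[q^32] f(1)=1,f(2)=1,f(4)=1,f(8)=1,f(16)=1,f(32)=1 ⇒ 6

3, 4, 4, 6, 2, 8, 2, 6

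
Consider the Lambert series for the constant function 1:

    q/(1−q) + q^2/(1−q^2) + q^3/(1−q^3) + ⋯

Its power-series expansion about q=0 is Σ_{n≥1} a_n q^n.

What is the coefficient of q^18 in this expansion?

a_18 = 6

n=18: 18·1 9·2 6·3 3·6 2·9 1·18  f→[1+1+1+1+1+1]=6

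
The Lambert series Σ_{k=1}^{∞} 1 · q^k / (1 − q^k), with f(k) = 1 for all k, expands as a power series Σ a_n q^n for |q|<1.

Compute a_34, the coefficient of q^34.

d|34:{1,2,17,34}  Σf=1+1+1+1=4

a_34 = 4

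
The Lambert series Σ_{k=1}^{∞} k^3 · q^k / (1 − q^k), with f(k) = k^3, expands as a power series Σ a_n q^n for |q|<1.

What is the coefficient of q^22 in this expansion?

[q^22] f(22)=10648,f(11)=1331,f(2)=8,f(1)=1 ⇒ 11988

a_22 = 11988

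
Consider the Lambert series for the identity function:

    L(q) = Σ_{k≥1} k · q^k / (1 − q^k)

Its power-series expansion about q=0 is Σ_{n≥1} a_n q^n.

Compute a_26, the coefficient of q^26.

a_26 = 42

[q^26] f(26)=26,f(13)=13,f(2)=2,f(1)=1 ⇒ 42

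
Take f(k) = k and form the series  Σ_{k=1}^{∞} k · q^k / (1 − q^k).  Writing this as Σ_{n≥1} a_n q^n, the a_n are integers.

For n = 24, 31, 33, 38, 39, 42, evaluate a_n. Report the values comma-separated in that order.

q^24  k|24↦f(k): 1:1 2:2 3:3 4:4 6:6 8:8 12:12 24:24  a_24=60
d|31:{31,1}  Σf=31+1=32
d|33:{1,3,11,33}  Σf=1+3+11+33=48
q^38  k|38↦f(k): 1:1 2:2 19:19 38:38  a_38=60
d|39:{39,13,3,1}  Σf=39+13+3+1=56
d|42:{42,21,14,7,6,3,2,1}  Σf=42+21+14+7+6+3+2+1=96

60, 32, 48, 60, 56, 96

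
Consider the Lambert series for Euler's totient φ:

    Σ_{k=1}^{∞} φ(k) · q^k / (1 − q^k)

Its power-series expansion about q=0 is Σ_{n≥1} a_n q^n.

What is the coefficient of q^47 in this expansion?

n=47: 47·1 1·47  φ→[46+1]=47

a_47 = 47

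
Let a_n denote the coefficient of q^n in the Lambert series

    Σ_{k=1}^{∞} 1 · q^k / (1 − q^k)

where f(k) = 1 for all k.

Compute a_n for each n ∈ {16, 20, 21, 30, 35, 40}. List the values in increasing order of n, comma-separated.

5, 6, 4, 8, 4, 8

[q^16] f(16)=1,f(8)=1,f(4)=1,f(2)=1,f(1)=1 ⇒ 5
n=20: 20·1 10·2 5·4 4·5 2·10 1·20  f→[1+1+1+1+1+1]=6
q^21  k|21↦f(k): 1:1 3:1 7:1 21:1  a_21=4
d|30:{30,15,10,6,5,3,2,1}  Σf=1+1+1+1+1+1+1+1=8
q^35  k|35↦f(k): 1:1 5:1 7:1 35:1  a_35=4
n=40: 40·1 20·2 10·4 8·5 5·8 4·10 2·20 1·40  f→[1+1+1+1+1+1+1+1]=8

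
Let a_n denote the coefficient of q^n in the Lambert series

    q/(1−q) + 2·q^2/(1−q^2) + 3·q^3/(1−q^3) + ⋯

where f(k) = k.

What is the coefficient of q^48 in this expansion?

a_48 = 124

[q^48] f(48)=48,f(24)=24,f(16)=16,f(12)=12,f(8)=8,f(6)=6,f(4)=4,f(3)=3,f(2)=2,f(1)=1 ⇒ 124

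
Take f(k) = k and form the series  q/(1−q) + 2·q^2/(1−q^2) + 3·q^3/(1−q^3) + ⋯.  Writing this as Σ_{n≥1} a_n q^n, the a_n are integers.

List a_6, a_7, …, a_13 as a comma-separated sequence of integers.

d|6:{1,2,3,6}  Σf=1+2+3+6=12
q^7  k|7↦f(k): 7:7 1:1  a_7=8
q^8  k|8↦f(k): 8:8 4:4 2:2 1:1  a_8=15
q^9  k|9↦f(k): 9:9 3:3 1:1  a_9=13
[q^10] f(1)=1,f(2)=2,f(5)=5,f(10)=10 ⇒ 18
n=11: 11·1 1·11  f→[11+1]=12
[q^12] f(1)=1,f(2)=2,f(3)=3,f(4)=4,f(6)=6,f(12)=12 ⇒ 28
n=13: 13·1 1·13  f→[13+1]=14

12, 8, 15, 13, 18, 12, 28, 14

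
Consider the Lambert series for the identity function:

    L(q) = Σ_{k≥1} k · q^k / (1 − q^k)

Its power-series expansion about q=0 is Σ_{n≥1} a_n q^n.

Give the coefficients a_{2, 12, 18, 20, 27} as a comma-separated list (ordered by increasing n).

3, 28, 39, 42, 40

n=2: 1·2 2·1  f→[1+2]=3
q^12  k|12↦f(k): 1:1 2:2 3:3 4:4 6:6 12:12  a_12=28
d|18:{1,2,3,6,9,18}  Σf=1+2+3+6+9+18=39
q^20  k|20↦f(k): 1:1 2:2 4:4 5:5 10:10 20:20  a_20=42
n=27: 27·1 9·3 3·9 1·27  f→[27+9+3+1]=40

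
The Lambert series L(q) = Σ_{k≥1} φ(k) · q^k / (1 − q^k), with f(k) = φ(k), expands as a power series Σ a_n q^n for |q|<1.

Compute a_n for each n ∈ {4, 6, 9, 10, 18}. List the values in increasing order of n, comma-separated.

n=4: 4·1 2·2 1·4  φ→[2+1+1]=4
d|6:{6,3,2,1}  Σφ=2+2+1+1=6
d|9:{9,3,1}  Σφ=6+2+1=9
d|10:{1,2,5,10}  Σφ=1+1+4+4=10
n=18: 18·1 9·2 6·3 3·6 2·9 1·18  φ→[6+6+2+2+1+1]=18

4, 6, 9, 10, 18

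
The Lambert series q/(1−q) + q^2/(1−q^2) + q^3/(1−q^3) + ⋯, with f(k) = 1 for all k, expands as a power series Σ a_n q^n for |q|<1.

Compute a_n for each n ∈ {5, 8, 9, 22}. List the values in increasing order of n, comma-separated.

n=5: 5·1 1·5  f→[1+1]=2
[q^8] f(1)=1,f(2)=1,f(4)=1,f(8)=1 ⇒ 4
n=9: 9·1 3·3 1·9  f→[1+1+1]=3
q^22  k|22↦f(k): 1:1 2:1 11:1 22:1  a_22=4

2, 4, 3, 4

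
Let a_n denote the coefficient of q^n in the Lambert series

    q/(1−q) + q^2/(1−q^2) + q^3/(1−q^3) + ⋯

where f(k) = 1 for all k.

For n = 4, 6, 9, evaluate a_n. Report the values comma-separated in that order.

d|4:{1,2,4}  Σf=1+1+1=3
d|6:{1,2,3,6}  Σf=1+1+1+1=4
d|9:{9,3,1}  Σf=1+1+1=3

3, 4, 3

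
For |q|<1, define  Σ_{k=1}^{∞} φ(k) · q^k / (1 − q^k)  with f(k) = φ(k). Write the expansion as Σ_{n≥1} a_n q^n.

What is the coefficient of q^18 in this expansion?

d|18:{1,2,3,6,9,18}  Σφ=1+1+2+2+6+6=18

a_18 = 18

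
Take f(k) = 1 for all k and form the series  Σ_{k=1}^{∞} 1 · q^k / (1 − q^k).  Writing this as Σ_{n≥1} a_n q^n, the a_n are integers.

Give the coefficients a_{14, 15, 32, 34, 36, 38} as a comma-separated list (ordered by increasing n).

n=14: 14·1 7·2 2·7 1·14  f→[1+1+1+1]=4
q^15  k|15↦f(k): 15:1 5:1 3:1 1:1  a_15=4
d|32:{32,16,8,4,2,1}  Σf=1+1+1+1+1+1=6
[q^34] f(34)=1,f(17)=1,f(2)=1,f(1)=1 ⇒ 4
n=36: 36·1 18·2 12·3 9·4 6·6 4·9 3·12 2·18 1·36  f→[1+1+1+1+1+1+1+1+1]=9
n=38: 1·38 2·19 19·2 38·1  f→[1+1+1+1]=4

4, 4, 6, 4, 9, 4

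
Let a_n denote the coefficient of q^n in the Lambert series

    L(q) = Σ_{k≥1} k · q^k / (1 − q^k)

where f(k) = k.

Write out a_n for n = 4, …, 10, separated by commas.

7, 6, 12, 8, 15, 13, 18

[q^4] f(1)=1,f(2)=2,f(4)=4 ⇒ 7
d|5:{5,1}  Σf=5+1=6
n=6: 6·1 3·2 2·3 1·6  f→[6+3+2+1]=12
d|7:{1,7}  Σf=1+7=8
n=8: 1·8 2·4 4·2 8·1  f→[1+2+4+8]=15
d|9:{1,3,9}  Σf=1+3+9=13
q^10  k|10↦f(k): 1:1 2:2 5:5 10:10  a_10=18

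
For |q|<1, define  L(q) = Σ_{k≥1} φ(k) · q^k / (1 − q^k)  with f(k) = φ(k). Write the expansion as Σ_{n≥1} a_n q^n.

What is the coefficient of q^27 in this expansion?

d|27:{27,9,3,1}  Σφ=18+6+2+1=27

a_27 = 27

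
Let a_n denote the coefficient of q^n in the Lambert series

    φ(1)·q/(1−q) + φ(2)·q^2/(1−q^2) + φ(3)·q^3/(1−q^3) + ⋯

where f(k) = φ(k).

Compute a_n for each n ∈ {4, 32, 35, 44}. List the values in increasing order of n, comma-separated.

n=4: 1·4 2·2 4·1  φ→[1+1+2]=4
d|32:{1,2,4,8,16,32}  Σφ=1+1+2+4+8+16=32
d|35:{1,5,7,35}  Σφ=1+4+6+24=35
[q^44] φ(1)=1,φ(2)=1,φ(4)=2,φ(11)=10,φ(22)=10,φ(44)=20 ⇒ 44

4, 32, 35, 44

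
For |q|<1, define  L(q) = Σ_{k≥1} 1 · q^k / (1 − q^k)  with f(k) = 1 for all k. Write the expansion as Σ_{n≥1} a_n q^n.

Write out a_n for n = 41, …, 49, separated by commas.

d|41:{1,41}  Σf=1+1=2
d|42:{42,21,14,7,6,3,2,1}  Σf=1+1+1+1+1+1+1+1=8
q^43  k|43↦f(k): 1:1 43:1  a_43=2
d|44:{44,22,11,4,2,1}  Σf=1+1+1+1+1+1=6
q^45  k|45↦f(k): 1:1 3:1 5:1 9:1 15:1 45:1  a_45=6
d|46:{1,2,23,46}  Σf=1+1+1+1=4
[q^47] f(1)=1,f(47)=1 ⇒ 2
[q^48] f(1)=1,f(2)=1,f(3)=1,f(4)=1,f(6)=1,f(8)=1,f(12)=1,f(16)=1,f(24)=1,f(48)=1 ⇒ 10
d|49:{1,7,49}  Σf=1+1+1=3

2, 8, 2, 6, 6, 4, 2, 10, 3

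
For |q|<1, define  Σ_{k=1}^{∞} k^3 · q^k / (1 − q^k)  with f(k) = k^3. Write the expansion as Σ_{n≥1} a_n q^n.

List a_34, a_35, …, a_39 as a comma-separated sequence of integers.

n=34: 34·1 17·2 2·17 1·34  f→[39304+4913+8+1]=44226
d|35:{1,5,7,35}  Σf=1+125+343+42875=43344
[q^36] f(1)=1,f(2)=8,f(3)=27,f(4)=64,f(6)=216,f(9)=729,f(12)=1728,f(18)=5832,f(36)=46656 ⇒ 55261
n=37: 1·37 37·1  f→[1+50653]=50654
d|38:{38,19,2,1}  Σf=54872+6859+8+1=61740
q^39  k|39↦f(k): 1:1 3:27 13:2197 39:59319  a_39=61544

44226, 43344, 55261, 50654, 61740, 61544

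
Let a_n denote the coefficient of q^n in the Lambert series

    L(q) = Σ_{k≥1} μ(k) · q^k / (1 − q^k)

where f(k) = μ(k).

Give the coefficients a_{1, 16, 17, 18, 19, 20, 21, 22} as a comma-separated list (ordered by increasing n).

q^1  k|1↦μ(k): 1:1  a_1=1
q^16  k|16↦μ(k): 16:0 8:0 4:0 2:-1 1:1  a_16=0
[q^17] μ(17)=-1,μ(1)=1 ⇒ 0
[q^18] μ(1)=1,μ(2)=-1,μ(3)=-1,μ(6)=1,μ(9)=0,μ(18)=0 ⇒ 0
[q^19] μ(19)=-1,μ(1)=1 ⇒ 0
d|20:{1,2,4,5,10,20}  Σμ=1+(-1)+0+(-1)+1+0=0
d|21:{21,7,3,1}  Σμ=1+(-1)+(-1)+1=0
[q^22] μ(22)=1,μ(11)=-1,μ(2)=-1,μ(1)=1 ⇒ 0

1, 0, 0, 0, 0, 0, 0, 0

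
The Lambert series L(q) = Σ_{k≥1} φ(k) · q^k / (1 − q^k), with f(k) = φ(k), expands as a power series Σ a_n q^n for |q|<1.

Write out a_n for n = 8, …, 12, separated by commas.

d|8:{8,4,2,1}  Σφ=4+2+1+1=8
[q^9] φ(9)=6,φ(3)=2,φ(1)=1 ⇒ 9
[q^10] φ(1)=1,φ(2)=1,φ(5)=4,φ(10)=4 ⇒ 10
[q^11] φ(1)=1,φ(11)=10 ⇒ 11
n=12: 1·12 2·6 3·4 4·3 6·2 12·1  φ→[1+1+2+2+2+4]=12

8, 9, 10, 11, 12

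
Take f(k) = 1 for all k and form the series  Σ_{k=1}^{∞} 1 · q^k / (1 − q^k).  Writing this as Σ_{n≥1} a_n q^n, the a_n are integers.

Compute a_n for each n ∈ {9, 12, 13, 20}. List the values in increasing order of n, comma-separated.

3, 6, 2, 6

[q^9] f(1)=1,f(3)=1,f(9)=1 ⇒ 3
n=12: 1·12 2·6 3·4 4·3 6·2 12·1  f→[1+1+1+1+1+1]=6
d|13:{13,1}  Σf=1+1=2
d|20:{20,10,5,4,2,1}  Σf=1+1+1+1+1+1=6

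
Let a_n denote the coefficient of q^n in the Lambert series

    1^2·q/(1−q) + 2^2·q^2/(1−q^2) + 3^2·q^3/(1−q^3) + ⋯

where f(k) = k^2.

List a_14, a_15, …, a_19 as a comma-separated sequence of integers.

250, 260, 341, 290, 455, 362

n=14: 14·1 7·2 2·7 1·14  f→[196+49+4+1]=250
n=15: 15·1 5·3 3·5 1·15  f→[225+25+9+1]=260
n=16: 16·1 8·2 4·4 2·8 1·16  f→[256+64+16+4+1]=341
d|17:{17,1}  Σf=289+1=290
q^18  k|18↦f(k): 18:324 9:81 6:36 3:9 2:4 1:1  a_18=455
q^19  k|19↦f(k): 19:361 1:1  a_19=362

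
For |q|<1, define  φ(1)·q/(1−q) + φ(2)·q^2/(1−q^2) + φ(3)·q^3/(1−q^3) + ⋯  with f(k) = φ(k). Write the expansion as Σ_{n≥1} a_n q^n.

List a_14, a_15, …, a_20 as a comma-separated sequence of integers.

d|14:{1,2,7,14}  Σφ=1+1+6+6=14
q^15  k|15↦φ(k): 1:1 3:2 5:4 15:8  a_15=15
[q^16] φ(16)=8,φ(8)=4,φ(4)=2,φ(2)=1,φ(1)=1 ⇒ 16
d|17:{17,1}  Σφ=16+1=17
n=18: 18·1 9·2 6·3 3·6 2·9 1·18  φ→[6+6+2+2+1+1]=18
q^19  k|19↦φ(k): 1:1 19:18  a_19=19
[q^20] φ(1)=1,φ(2)=1,φ(4)=2,φ(5)=4,φ(10)=4,φ(20)=8 ⇒ 20

14, 15, 16, 17, 18, 19, 20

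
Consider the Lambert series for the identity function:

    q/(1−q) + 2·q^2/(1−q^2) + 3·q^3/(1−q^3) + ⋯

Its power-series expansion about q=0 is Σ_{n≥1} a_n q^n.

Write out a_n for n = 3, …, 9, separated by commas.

4, 7, 6, 12, 8, 15, 13

[q^3] f(1)=1,f(3)=3 ⇒ 4
n=4: 1·4 2·2 4·1  f→[1+2+4]=7
[q^5] f(5)=5,f(1)=1 ⇒ 6
[q^6] f(6)=6,f(3)=3,f(2)=2,f(1)=1 ⇒ 12
q^7  k|7↦f(k): 7:7 1:1  a_7=8
d|8:{1,2,4,8}  Σf=1+2+4+8=15
[q^9] f(1)=1,f(3)=3,f(9)=9 ⇒ 13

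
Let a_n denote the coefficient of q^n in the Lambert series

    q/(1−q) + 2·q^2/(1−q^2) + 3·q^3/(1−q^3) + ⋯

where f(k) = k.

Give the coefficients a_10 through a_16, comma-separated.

18, 12, 28, 14, 24, 24, 31

[q^10] f(1)=1,f(2)=2,f(5)=5,f(10)=10 ⇒ 18
d|11:{1,11}  Σf=1+11=12
d|12:{12,6,4,3,2,1}  Σf=12+6+4+3+2+1=28
[q^13] f(1)=1,f(13)=13 ⇒ 14
q^14  k|14↦f(k): 1:1 2:2 7:7 14:14  a_14=24
q^15  k|15↦f(k): 15:15 5:5 3:3 1:1  a_15=24
n=16: 1·16 2·8 4·4 8·2 16·1  f→[1+2+4+8+16]=31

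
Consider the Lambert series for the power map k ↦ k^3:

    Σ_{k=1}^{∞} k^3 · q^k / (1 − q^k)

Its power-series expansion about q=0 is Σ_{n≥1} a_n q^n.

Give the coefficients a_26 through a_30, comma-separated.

19782, 20440, 25112, 24390, 31752

d|26:{1,2,13,26}  Σf=1+8+2197+17576=19782
[q^27] f(27)=19683,f(9)=729,f(3)=27,f(1)=1 ⇒ 20440
q^28  k|28↦f(k): 28:21952 14:2744 7:343 4:64 2:8 1:1  a_28=25112
n=29: 29·1 1·29  f→[24389+1]=24390
n=30: 30·1 15·2 10·3 6·5 5·6 3·10 2·15 1·30  f→[27000+3375+1000+216+125+27+8+1]=31752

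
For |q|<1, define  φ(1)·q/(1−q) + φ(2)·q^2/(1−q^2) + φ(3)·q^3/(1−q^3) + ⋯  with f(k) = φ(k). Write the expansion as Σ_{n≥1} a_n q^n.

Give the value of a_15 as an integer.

[q^15] φ(1)=1,φ(3)=2,φ(5)=4,φ(15)=8 ⇒ 15

a_15 = 15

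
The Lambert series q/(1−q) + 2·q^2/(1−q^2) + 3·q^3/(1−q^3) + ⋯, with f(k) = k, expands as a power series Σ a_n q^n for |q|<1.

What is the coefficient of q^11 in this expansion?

a_11 = 12

[q^11] f(1)=1,f(11)=11 ⇒ 12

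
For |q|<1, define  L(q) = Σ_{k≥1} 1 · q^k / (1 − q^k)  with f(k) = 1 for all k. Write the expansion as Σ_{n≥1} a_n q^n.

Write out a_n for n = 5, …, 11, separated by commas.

[q^5] f(5)=1,f(1)=1 ⇒ 2
n=6: 1·6 2·3 3·2 6·1  f→[1+1+1+1]=4
n=7: 7·1 1·7  f→[1+1]=2
n=8: 8·1 4·2 2·4 1·8  f→[1+1+1+1]=4
q^9  k|9↦f(k): 9:1 3:1 1:1  a_9=3
q^10  k|10↦f(k): 1:1 2:1 5:1 10:1  a_10=4
q^11  k|11↦f(k): 11:1 1:1  a_11=2

2, 4, 2, 4, 3, 4, 2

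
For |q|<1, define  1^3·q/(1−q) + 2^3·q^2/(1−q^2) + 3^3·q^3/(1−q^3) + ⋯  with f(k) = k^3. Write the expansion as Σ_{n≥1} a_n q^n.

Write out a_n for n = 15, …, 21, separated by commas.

[q^15] f(1)=1,f(3)=27,f(5)=125,f(15)=3375 ⇒ 3528
q^16  k|16↦f(k): 16:4096 8:512 4:64 2:8 1:1  a_16=4681
q^17  k|17↦f(k): 17:4913 1:1  a_17=4914
d|18:{18,9,6,3,2,1}  Σf=5832+729+216+27+8+1=6813
q^19  k|19↦f(k): 1:1 19:6859  a_19=6860
d|20:{1,2,4,5,10,20}  Σf=1+8+64+125+1000+8000=9198
q^21  k|21↦f(k): 21:9261 7:343 3:27 1:1  a_21=9632

3528, 4681, 4914, 6813, 6860, 9198, 9632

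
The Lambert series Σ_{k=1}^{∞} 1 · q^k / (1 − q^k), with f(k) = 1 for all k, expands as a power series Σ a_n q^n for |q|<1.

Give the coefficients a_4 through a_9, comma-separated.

q^4  k|4↦f(k): 1:1 2:1 4:1  a_4=3
q^5  k|5↦f(k): 5:1 1:1  a_5=2
[q^6] f(1)=1,f(2)=1,f(3)=1,f(6)=1 ⇒ 4
q^7  k|7↦f(k): 1:1 7:1  a_7=2
n=8: 8·1 4·2 2·4 1·8  f→[1+1+1+1]=4
[q^9] f(1)=1,f(3)=1,f(9)=1 ⇒ 3

3, 2, 4, 2, 4, 3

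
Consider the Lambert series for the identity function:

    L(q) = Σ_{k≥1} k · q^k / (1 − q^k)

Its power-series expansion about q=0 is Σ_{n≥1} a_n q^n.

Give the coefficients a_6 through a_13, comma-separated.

12, 8, 15, 13, 18, 12, 28, 14

[q^6] f(1)=1,f(2)=2,f(3)=3,f(6)=6 ⇒ 12
d|7:{7,1}  Σf=7+1=8
d|8:{8,4,2,1}  Σf=8+4+2+1=15
d|9:{1,3,9}  Σf=1+3+9=13
q^10  k|10↦f(k): 10:10 5:5 2:2 1:1  a_10=18
q^11  k|11↦f(k): 1:1 11:11  a_11=12
[q^12] f(1)=1,f(2)=2,f(3)=3,f(4)=4,f(6)=6,f(12)=12 ⇒ 28
n=13: 1·13 13·1  f→[1+13]=14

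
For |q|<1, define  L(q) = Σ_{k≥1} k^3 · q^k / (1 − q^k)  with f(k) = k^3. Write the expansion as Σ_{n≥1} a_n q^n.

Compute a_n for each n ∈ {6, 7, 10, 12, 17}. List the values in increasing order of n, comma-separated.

252, 344, 1134, 2044, 4914

[q^6] f(6)=216,f(3)=27,f(2)=8,f(1)=1 ⇒ 252
n=7: 7·1 1·7  f→[343+1]=344
d|10:{1,2,5,10}  Σf=1+8+125+1000=1134
d|12:{1,2,3,4,6,12}  Σf=1+8+27+64+216+1728=2044
d|17:{1,17}  Σf=1+4913=4914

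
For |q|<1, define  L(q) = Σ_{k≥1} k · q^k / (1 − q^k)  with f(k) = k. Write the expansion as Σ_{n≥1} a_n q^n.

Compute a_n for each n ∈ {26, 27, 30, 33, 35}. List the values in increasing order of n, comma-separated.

42, 40, 72, 48, 48

n=26: 26·1 13·2 2·13 1·26  f→[26+13+2+1]=42
d|27:{1,3,9,27}  Σf=1+3+9+27=40
q^30  k|30↦f(k): 1:1 2:2 3:3 5:5 6:6 10:10 15:15 30:30  a_30=72
[q^33] f(1)=1,f(3)=3,f(11)=11,f(33)=33 ⇒ 48
q^35  k|35↦f(k): 1:1 5:5 7:7 35:35  a_35=48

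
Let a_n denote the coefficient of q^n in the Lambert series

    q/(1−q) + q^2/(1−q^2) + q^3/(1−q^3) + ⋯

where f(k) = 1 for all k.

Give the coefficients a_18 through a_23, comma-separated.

d|18:{1,2,3,6,9,18}  Σf=1+1+1+1+1+1=6
n=19: 19·1 1·19  f→[1+1]=2
[q^20] f(1)=1,f(2)=1,f(4)=1,f(5)=1,f(10)=1,f(20)=1 ⇒ 6
q^21  k|21↦f(k): 1:1 3:1 7:1 21:1  a_21=4
d|22:{22,11,2,1}  Σf=1+1+1+1=4
[q^23] f(23)=1,f(1)=1 ⇒ 2

6, 2, 6, 4, 4, 2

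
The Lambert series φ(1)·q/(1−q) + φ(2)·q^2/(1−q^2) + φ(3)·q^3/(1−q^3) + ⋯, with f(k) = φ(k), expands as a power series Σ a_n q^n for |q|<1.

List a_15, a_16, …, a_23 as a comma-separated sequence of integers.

q^15  k|15↦φ(k): 1:1 3:2 5:4 15:8  a_15=15
n=16: 1·16 2·8 4·4 8·2 16·1  φ→[1+1+2+4+8]=16
n=17: 17·1 1·17  φ→[16+1]=17
q^18  k|18↦φ(k): 1:1 2:1 3:2 6:2 9:6 18:6  a_18=18
n=19: 1·19 19·1  φ→[1+18]=19
q^20  k|20↦φ(k): 1:1 2:1 4:2 5:4 10:4 20:8  a_20=20
[q^21] φ(21)=12,φ(7)=6,φ(3)=2,φ(1)=1 ⇒ 21
q^22  k|22↦φ(k): 22:10 11:10 2:1 1:1  a_22=22
q^23  k|23↦φ(k): 23:22 1:1  a_23=23

15, 16, 17, 18, 19, 20, 21, 22, 23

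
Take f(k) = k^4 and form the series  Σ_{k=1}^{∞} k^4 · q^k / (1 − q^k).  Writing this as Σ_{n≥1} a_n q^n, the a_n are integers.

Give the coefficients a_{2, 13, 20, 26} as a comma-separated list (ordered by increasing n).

d|2:{2,1}  Σf=16+1=17
n=13: 1·13 13·1  f→[1+28561]=28562
[q^20] f(1)=1,f(2)=16,f(4)=256,f(5)=625,f(10)=10000,f(20)=160000 ⇒ 170898
n=26: 1·26 2·13 13·2 26·1  f→[1+16+28561+456976]=485554

17, 28562, 170898, 485554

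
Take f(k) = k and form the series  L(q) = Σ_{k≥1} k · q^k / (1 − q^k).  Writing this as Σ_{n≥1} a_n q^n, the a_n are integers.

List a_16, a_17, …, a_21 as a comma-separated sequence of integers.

d|16:{16,8,4,2,1}  Σf=16+8+4+2+1=31
q^17  k|17↦f(k): 17:17 1:1  a_17=18
d|18:{1,2,3,6,9,18}  Σf=1+2+3+6+9+18=39
d|19:{19,1}  Σf=19+1=20
[q^20] f(20)=20,f(10)=10,f(5)=5,f(4)=4,f(2)=2,f(1)=1 ⇒ 42
n=21: 21·1 7·3 3·7 1·21  f→[21+7+3+1]=32

31, 18, 39, 20, 42, 32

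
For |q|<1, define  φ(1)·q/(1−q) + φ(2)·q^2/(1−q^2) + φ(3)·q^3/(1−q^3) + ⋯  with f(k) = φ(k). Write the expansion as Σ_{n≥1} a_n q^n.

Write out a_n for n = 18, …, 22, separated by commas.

q^18  k|18↦φ(k): 18:6 9:6 6:2 3:2 2:1 1:1  a_18=18
n=19: 19·1 1·19  φ→[18+1]=19
q^20  k|20↦φ(k): 20:8 10:4 5:4 4:2 2:1 1:1  a_20=20
d|21:{1,3,7,21}  Σφ=1+2+6+12=21
q^22  k|22↦φ(k): 22:10 11:10 2:1 1:1  a_22=22

18, 19, 20, 21, 22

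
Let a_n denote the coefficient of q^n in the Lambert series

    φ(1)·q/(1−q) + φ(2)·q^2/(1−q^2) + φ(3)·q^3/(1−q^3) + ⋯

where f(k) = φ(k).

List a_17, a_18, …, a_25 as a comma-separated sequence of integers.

n=17: 17·1 1·17  φ→[16+1]=17
d|18:{18,9,6,3,2,1}  Σφ=6+6+2+2+1+1=18
d|19:{19,1}  Σφ=18+1=19
n=20: 1·20 2·10 4·5 5·4 10·2 20·1  φ→[1+1+2+4+4+8]=20
n=21: 1·21 3·7 7·3 21·1  φ→[1+2+6+12]=21
d|22:{22,11,2,1}  Σφ=10+10+1+1=22
q^23  k|23↦φ(k): 23:22 1:1  a_23=23
n=24: 1·24 2·12 3·8 4·6 6·4 8·3 12·2 24·1  φ→[1+1+2+2+2+4+4+8]=24
[q^25] φ(1)=1,φ(5)=4,φ(25)=20 ⇒ 25

17, 18, 19, 20, 21, 22, 23, 24, 25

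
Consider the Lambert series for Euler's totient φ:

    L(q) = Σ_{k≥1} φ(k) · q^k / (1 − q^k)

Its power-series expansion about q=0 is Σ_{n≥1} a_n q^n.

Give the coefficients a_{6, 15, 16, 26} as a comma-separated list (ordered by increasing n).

[q^6] φ(6)=2,φ(3)=2,φ(2)=1,φ(1)=1 ⇒ 6
d|15:{15,5,3,1}  Σφ=8+4+2+1=15
d|16:{16,8,4,2,1}  Σφ=8+4+2+1+1=16
q^26  k|26↦φ(k): 26:12 13:12 2:1 1:1  a_26=26

6, 15, 16, 26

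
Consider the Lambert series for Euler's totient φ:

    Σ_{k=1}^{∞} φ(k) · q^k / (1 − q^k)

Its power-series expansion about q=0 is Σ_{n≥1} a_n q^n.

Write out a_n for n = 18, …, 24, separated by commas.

n=18: 18·1 9·2 6·3 3·6 2·9 1·18  φ→[6+6+2+2+1+1]=18
[q^19] φ(1)=1,φ(19)=18 ⇒ 19
d|20:{1,2,4,5,10,20}  Σφ=1+1+2+4+4+8=20
n=21: 21·1 7·3 3·7 1·21  φ→[12+6+2+1]=21
[q^22] φ(22)=10,φ(11)=10,φ(2)=1,φ(1)=1 ⇒ 22
d|23:{23,1}  Σφ=22+1=23
[q^24] φ(1)=1,φ(2)=1,φ(3)=2,φ(4)=2,φ(6)=2,φ(8)=4,φ(12)=4,φ(24)=8 ⇒ 24

18, 19, 20, 21, 22, 23, 24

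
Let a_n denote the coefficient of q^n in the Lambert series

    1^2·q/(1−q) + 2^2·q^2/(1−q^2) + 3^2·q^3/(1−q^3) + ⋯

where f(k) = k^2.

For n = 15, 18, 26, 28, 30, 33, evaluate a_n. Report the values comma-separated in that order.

n=15: 1·15 3·5 5·3 15·1  f→[1+9+25+225]=260
q^18  k|18↦f(k): 1:1 2:4 3:9 6:36 9:81 18:324  a_18=455
[q^26] f(1)=1,f(2)=4,f(13)=169,f(26)=676 ⇒ 850
n=28: 28·1 14·2 7·4 4·7 2·14 1·28  f→[784+196+49+16+4+1]=1050
q^30  k|30↦f(k): 1:1 2:4 3:9 5:25 6:36 10:100 15:225 30:900  a_30=1300
n=33: 1·33 3·11 11·3 33·1  f→[1+9+121+1089]=1220

260, 455, 850, 1050, 1300, 1220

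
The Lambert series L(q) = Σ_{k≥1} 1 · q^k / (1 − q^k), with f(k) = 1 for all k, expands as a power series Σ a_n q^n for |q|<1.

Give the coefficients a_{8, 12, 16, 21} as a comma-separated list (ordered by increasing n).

q^8  k|8↦f(k): 1:1 2:1 4:1 8:1  a_8=4
q^12  k|12↦f(k): 1:1 2:1 3:1 4:1 6:1 12:1  a_12=6
q^16  k|16↦f(k): 1:1 2:1 4:1 8:1 16:1  a_16=5
q^21  k|21↦f(k): 1:1 3:1 7:1 21:1  a_21=4

4, 6, 5, 4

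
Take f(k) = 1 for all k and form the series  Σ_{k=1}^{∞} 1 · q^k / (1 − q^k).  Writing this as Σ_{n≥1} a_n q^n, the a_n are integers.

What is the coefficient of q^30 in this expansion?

a_30 = 8

[q^30] f(30)=1,f(15)=1,f(10)=1,f(6)=1,f(5)=1,f(3)=1,f(2)=1,f(1)=1 ⇒ 8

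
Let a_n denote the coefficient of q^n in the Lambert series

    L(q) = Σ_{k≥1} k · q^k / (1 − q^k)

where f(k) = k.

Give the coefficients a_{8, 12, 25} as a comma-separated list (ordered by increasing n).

q^8  k|8↦f(k): 1:1 2:2 4:4 8:8  a_8=15
n=12: 12·1 6·2 4·3 3·4 2·6 1·12  f→[12+6+4+3+2+1]=28
q^25  k|25↦f(k): 25:25 5:5 1:1  a_25=31

15, 28, 31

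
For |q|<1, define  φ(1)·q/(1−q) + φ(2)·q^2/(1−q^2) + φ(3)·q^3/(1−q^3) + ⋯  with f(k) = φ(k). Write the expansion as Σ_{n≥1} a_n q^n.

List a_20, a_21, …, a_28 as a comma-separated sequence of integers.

n=20: 20·1 10·2 5·4 4·5 2·10 1·20  φ→[8+4+4+2+1+1]=20
[q^21] φ(21)=12,φ(7)=6,φ(3)=2,φ(1)=1 ⇒ 21
n=22: 22·1 11·2 2·11 1·22  φ→[10+10+1+1]=22
d|23:{23,1}  Σφ=22+1=23
[q^24] φ(1)=1,φ(2)=1,φ(3)=2,φ(4)=2,φ(6)=2,φ(8)=4,φ(12)=4,φ(24)=8 ⇒ 24
[q^25] φ(1)=1,φ(5)=4,φ(25)=20 ⇒ 25
[q^26] φ(1)=1,φ(2)=1,φ(13)=12,φ(26)=12 ⇒ 26
d|27:{27,9,3,1}  Σφ=18+6+2+1=27
n=28: 28·1 14·2 7·4 4·7 2·14 1·28  φ→[12+6+6+2+1+1]=28

20, 21, 22, 23, 24, 25, 26, 27, 28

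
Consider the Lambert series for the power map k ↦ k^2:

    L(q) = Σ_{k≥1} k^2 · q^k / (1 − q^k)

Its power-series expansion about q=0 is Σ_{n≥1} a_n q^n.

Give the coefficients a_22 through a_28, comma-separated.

610, 530, 850, 651, 850, 820, 1050

[q^22] f(22)=484,f(11)=121,f(2)=4,f(1)=1 ⇒ 610
q^23  k|23↦f(k): 23:529 1:1  a_23=530
d|24:{24,12,8,6,4,3,2,1}  Σf=576+144+64+36+16+9+4+1=850
[q^25] f(1)=1,f(5)=25,f(25)=625 ⇒ 651
q^26  k|26↦f(k): 1:1 2:4 13:169 26:676  a_26=850
d|27:{27,9,3,1}  Σf=729+81+9+1=820
d|28:{28,14,7,4,2,1}  Σf=784+196+49+16+4+1=1050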